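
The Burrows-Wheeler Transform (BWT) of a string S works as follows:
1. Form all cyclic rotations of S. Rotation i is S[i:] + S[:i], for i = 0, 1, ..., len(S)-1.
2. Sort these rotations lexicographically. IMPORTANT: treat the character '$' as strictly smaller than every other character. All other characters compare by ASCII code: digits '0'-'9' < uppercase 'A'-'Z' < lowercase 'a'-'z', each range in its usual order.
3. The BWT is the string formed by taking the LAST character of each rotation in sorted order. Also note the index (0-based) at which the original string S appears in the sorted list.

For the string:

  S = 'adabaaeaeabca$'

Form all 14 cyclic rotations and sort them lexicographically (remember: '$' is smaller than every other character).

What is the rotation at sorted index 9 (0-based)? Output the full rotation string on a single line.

All 14 rotations (rotation i = S[i:]+S[:i]):
  rot[0] = adabaaeaeabca$
  rot[1] = dabaaeaeabca$a
  rot[2] = abaaeaeabca$ad
  rot[3] = baaeaeabca$ada
  rot[4] = aaeaeabca$adab
  rot[5] = aeaeabca$adaba
  rot[6] = eaeabca$adabaa
  rot[7] = aeabca$adabaae
  rot[8] = eabca$adabaaea
  rot[9] = abca$adabaaeae
  rot[10] = bca$adabaaeaea
  rot[11] = ca$adabaaeaeab
  rot[12] = a$adabaaeaeabc
  rot[13] = $adabaaeaeabca
Sorted (with $ < everything):
  sorted[0] = $adabaaeaeabca
  sorted[1] = a$adabaaeaeabc
  sorted[2] = aaeaeabca$adab
  sorted[3] = abaaeaeabca$ad
  sorted[4] = abca$adabaaeae
  sorted[5] = adabaaeaeabca$
  sorted[6] = aeabca$adabaae
  sorted[7] = aeaeabca$adaba
  sorted[8] = baaeaeabca$ada
  sorted[9] = bca$adabaaeaea
  sorted[10] = ca$adabaaeaeab
  sorted[11] = dabaaeaeabca$a
  sorted[12] = eabca$adabaaea
  sorted[13] = eaeabca$adabaa
sorted[9] = bca$adabaaeaea

Answer: bca$adabaaeaea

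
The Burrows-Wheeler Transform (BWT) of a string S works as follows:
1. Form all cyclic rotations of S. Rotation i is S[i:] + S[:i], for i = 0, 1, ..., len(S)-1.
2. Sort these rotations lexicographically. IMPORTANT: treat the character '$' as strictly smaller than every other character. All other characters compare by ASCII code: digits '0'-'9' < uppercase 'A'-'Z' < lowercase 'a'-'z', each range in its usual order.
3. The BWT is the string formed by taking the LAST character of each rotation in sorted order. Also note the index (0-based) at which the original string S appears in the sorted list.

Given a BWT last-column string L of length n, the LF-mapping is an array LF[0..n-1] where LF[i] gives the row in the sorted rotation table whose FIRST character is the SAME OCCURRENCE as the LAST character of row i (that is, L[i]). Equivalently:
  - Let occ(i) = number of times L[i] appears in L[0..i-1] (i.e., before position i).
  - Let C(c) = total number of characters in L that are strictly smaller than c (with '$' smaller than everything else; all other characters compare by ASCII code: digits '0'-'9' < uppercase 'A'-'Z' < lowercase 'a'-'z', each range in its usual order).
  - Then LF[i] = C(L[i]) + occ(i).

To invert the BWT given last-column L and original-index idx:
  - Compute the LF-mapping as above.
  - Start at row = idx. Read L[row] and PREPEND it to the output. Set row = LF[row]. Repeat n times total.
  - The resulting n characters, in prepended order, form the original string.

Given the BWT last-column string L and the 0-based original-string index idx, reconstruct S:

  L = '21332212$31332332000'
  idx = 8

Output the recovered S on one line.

LF mapping: 7 4 13 14 8 9 5 10 0 15 6 16 17 11 18 19 12 1 2 3
Walk LF starting at row 8, prepending L[row]:
  step 1: row=8, L[8]='$', prepend. Next row=LF[8]=0
  step 2: row=0, L[0]='2', prepend. Next row=LF[0]=7
  step 3: row=7, L[7]='2', prepend. Next row=LF[7]=10
  step 4: row=10, L[10]='1', prepend. Next row=LF[10]=6
  step 5: row=6, L[6]='1', prepend. Next row=LF[6]=5
  step 6: row=5, L[5]='2', prepend. Next row=LF[5]=9
  step 7: row=9, L[9]='3', prepend. Next row=LF[9]=15
  step 8: row=15, L[15]='3', prepend. Next row=LF[15]=19
  step 9: row=19, L[19]='0', prepend. Next row=LF[19]=3
  step 10: row=3, L[3]='3', prepend. Next row=LF[3]=14
  step 11: row=14, L[14]='3', prepend. Next row=LF[14]=18
  step 12: row=18, L[18]='0', prepend. Next row=LF[18]=2
  step 13: row=2, L[2]='3', prepend. Next row=LF[2]=13
  step 14: row=13, L[13]='2', prepend. Next row=LF[13]=11
  step 15: row=11, L[11]='3', prepend. Next row=LF[11]=16
  step 16: row=16, L[16]='2', prepend. Next row=LF[16]=12
  step 17: row=12, L[12]='3', prepend. Next row=LF[12]=17
  step 18: row=17, L[17]='0', prepend. Next row=LF[17]=1
  step 19: row=1, L[1]='1', prepend. Next row=LF[1]=4
  step 20: row=4, L[4]='2', prepend. Next row=LF[4]=8
Reversed output: 2103232303303321122$

Answer: 2103232303303321122$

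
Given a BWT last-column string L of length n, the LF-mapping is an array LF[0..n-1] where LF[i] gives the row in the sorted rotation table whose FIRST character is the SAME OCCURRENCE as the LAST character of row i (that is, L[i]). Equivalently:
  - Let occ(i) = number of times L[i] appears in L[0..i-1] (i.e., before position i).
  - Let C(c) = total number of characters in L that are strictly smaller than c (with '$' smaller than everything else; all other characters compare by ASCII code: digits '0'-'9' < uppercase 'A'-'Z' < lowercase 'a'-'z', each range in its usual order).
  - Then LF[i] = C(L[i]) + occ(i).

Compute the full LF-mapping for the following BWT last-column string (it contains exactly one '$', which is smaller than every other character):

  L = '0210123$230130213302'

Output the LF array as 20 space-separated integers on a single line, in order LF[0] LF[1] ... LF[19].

Char counts: '$':1, '0':5, '1':4, '2':5, '3':5
C (first-col start): C('$')=0, C('0')=1, C('1')=6, C('2')=10, C('3')=15
L[0]='0': occ=0, LF[0]=C('0')+0=1+0=1
L[1]='2': occ=0, LF[1]=C('2')+0=10+0=10
L[2]='1': occ=0, LF[2]=C('1')+0=6+0=6
L[3]='0': occ=1, LF[3]=C('0')+1=1+1=2
L[4]='1': occ=1, LF[4]=C('1')+1=6+1=7
L[5]='2': occ=1, LF[5]=C('2')+1=10+1=11
L[6]='3': occ=0, LF[6]=C('3')+0=15+0=15
L[7]='$': occ=0, LF[7]=C('$')+0=0+0=0
L[8]='2': occ=2, LF[8]=C('2')+2=10+2=12
L[9]='3': occ=1, LF[9]=C('3')+1=15+1=16
L[10]='0': occ=2, LF[10]=C('0')+2=1+2=3
L[11]='1': occ=2, LF[11]=C('1')+2=6+2=8
L[12]='3': occ=2, LF[12]=C('3')+2=15+2=17
L[13]='0': occ=3, LF[13]=C('0')+3=1+3=4
L[14]='2': occ=3, LF[14]=C('2')+3=10+3=13
L[15]='1': occ=3, LF[15]=C('1')+3=6+3=9
L[16]='3': occ=3, LF[16]=C('3')+3=15+3=18
L[17]='3': occ=4, LF[17]=C('3')+4=15+4=19
L[18]='0': occ=4, LF[18]=C('0')+4=1+4=5
L[19]='2': occ=4, LF[19]=C('2')+4=10+4=14

Answer: 1 10 6 2 7 11 15 0 12 16 3 8 17 4 13 9 18 19 5 14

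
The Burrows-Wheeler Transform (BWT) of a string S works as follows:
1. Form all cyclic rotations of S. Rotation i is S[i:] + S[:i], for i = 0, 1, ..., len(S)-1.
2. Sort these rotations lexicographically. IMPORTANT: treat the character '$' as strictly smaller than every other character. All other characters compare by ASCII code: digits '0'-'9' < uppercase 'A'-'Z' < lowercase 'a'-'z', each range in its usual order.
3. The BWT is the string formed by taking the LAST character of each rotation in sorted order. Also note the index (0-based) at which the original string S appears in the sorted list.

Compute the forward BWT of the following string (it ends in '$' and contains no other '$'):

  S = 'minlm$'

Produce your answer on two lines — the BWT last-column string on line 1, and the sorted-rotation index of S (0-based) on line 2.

Answer: mmnl$i
4

Derivation:
All 6 rotations (rotation i = S[i:]+S[:i]):
  rot[0] = minlm$
  rot[1] = inlm$m
  rot[2] = nlm$mi
  rot[3] = lm$min
  rot[4] = m$minl
  rot[5] = $minlm
Sorted (with $ < everything):
  sorted[0] = $minlm  (last char: 'm')
  sorted[1] = inlm$m  (last char: 'm')
  sorted[2] = lm$min  (last char: 'n')
  sorted[3] = m$minl  (last char: 'l')
  sorted[4] = minlm$  (last char: '$')
  sorted[5] = nlm$mi  (last char: 'i')
Last column: mmnl$i
Original string S is at sorted index 4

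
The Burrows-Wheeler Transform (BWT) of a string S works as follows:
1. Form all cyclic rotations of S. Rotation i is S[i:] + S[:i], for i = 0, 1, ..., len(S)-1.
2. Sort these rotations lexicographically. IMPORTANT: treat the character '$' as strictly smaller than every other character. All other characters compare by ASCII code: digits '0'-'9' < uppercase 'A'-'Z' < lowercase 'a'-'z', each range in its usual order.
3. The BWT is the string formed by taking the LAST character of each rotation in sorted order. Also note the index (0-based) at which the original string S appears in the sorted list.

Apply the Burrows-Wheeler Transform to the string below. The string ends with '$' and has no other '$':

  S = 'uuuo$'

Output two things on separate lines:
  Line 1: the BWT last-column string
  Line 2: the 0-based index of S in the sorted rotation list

Answer: ouuu$
4

Derivation:
All 5 rotations (rotation i = S[i:]+S[:i]):
  rot[0] = uuuo$
  rot[1] = uuo$u
  rot[2] = uo$uu
  rot[3] = o$uuu
  rot[4] = $uuuo
Sorted (with $ < everything):
  sorted[0] = $uuuo  (last char: 'o')
  sorted[1] = o$uuu  (last char: 'u')
  sorted[2] = uo$uu  (last char: 'u')
  sorted[3] = uuo$u  (last char: 'u')
  sorted[4] = uuuo$  (last char: '$')
Last column: ouuu$
Original string S is at sorted index 4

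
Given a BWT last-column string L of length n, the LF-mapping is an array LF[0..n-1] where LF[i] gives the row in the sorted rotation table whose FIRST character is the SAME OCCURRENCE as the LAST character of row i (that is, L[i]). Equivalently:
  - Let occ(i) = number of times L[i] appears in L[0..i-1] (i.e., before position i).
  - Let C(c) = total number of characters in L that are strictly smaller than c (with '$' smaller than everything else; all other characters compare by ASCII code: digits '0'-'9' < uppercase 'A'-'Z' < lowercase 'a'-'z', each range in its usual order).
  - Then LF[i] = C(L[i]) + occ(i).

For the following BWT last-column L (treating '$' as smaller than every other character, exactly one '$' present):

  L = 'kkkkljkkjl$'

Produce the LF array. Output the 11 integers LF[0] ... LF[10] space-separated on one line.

Char counts: '$':1, 'j':2, 'k':6, 'l':2
C (first-col start): C('$')=0, C('j')=1, C('k')=3, C('l')=9
L[0]='k': occ=0, LF[0]=C('k')+0=3+0=3
L[1]='k': occ=1, LF[1]=C('k')+1=3+1=4
L[2]='k': occ=2, LF[2]=C('k')+2=3+2=5
L[3]='k': occ=3, LF[3]=C('k')+3=3+3=6
L[4]='l': occ=0, LF[4]=C('l')+0=9+0=9
L[5]='j': occ=0, LF[5]=C('j')+0=1+0=1
L[6]='k': occ=4, LF[6]=C('k')+4=3+4=7
L[7]='k': occ=5, LF[7]=C('k')+5=3+5=8
L[8]='j': occ=1, LF[8]=C('j')+1=1+1=2
L[9]='l': occ=1, LF[9]=C('l')+1=9+1=10
L[10]='$': occ=0, LF[10]=C('$')+0=0+0=0

Answer: 3 4 5 6 9 1 7 8 2 10 0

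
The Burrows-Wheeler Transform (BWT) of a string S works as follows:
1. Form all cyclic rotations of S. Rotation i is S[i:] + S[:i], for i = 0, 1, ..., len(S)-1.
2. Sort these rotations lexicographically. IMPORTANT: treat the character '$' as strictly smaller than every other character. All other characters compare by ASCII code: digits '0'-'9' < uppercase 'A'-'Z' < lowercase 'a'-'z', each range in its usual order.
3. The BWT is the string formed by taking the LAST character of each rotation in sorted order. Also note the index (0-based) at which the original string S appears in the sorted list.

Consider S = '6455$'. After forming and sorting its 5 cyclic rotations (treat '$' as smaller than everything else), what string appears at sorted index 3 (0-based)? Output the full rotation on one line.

Answer: 55$64

Derivation:
All 5 rotations (rotation i = S[i:]+S[:i]):
  rot[0] = 6455$
  rot[1] = 455$6
  rot[2] = 55$64
  rot[3] = 5$645
  rot[4] = $6455
Sorted (with $ < everything):
  sorted[0] = $6455
  sorted[1] = 455$6
  sorted[2] = 5$645
  sorted[3] = 55$64
  sorted[4] = 6455$
sorted[3] = 55$64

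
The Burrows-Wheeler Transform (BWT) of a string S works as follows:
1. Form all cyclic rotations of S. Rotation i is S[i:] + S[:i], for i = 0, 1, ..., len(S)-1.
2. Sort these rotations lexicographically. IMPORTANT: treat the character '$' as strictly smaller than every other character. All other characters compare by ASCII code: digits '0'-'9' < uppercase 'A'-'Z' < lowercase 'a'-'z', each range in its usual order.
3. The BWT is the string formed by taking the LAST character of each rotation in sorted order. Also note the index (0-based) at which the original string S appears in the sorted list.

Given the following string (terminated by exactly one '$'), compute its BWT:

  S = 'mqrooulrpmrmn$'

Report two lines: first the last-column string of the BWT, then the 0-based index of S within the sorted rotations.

Answer: nur$pmrormmqlo
3

Derivation:
All 14 rotations (rotation i = S[i:]+S[:i]):
  rot[0] = mqrooulrpmrmn$
  rot[1] = qrooulrpmrmn$m
  rot[2] = rooulrpmrmn$mq
  rot[3] = ooulrpmrmn$mqr
  rot[4] = oulrpmrmn$mqro
  rot[5] = ulrpmrmn$mqroo
  rot[6] = lrpmrmn$mqroou
  rot[7] = rpmrmn$mqrooul
  rot[8] = pmrmn$mqrooulr
  rot[9] = mrmn$mqrooulrp
  rot[10] = rmn$mqrooulrpm
  rot[11] = mn$mqrooulrpmr
  rot[12] = n$mqrooulrpmrm
  rot[13] = $mqrooulrpmrmn
Sorted (with $ < everything):
  sorted[0] = $mqrooulrpmrmn  (last char: 'n')
  sorted[1] = lrpmrmn$mqroou  (last char: 'u')
  sorted[2] = mn$mqrooulrpmr  (last char: 'r')
  sorted[3] = mqrooulrpmrmn$  (last char: '$')
  sorted[4] = mrmn$mqrooulrp  (last char: 'p')
  sorted[5] = n$mqrooulrpmrm  (last char: 'm')
  sorted[6] = ooulrpmrmn$mqr  (last char: 'r')
  sorted[7] = oulrpmrmn$mqro  (last char: 'o')
  sorted[8] = pmrmn$mqrooulr  (last char: 'r')
  sorted[9] = qrooulrpmrmn$m  (last char: 'm')
  sorted[10] = rmn$mqrooulrpm  (last char: 'm')
  sorted[11] = rooulrpmrmn$mq  (last char: 'q')
  sorted[12] = rpmrmn$mqrooul  (last char: 'l')
  sorted[13] = ulrpmrmn$mqroo  (last char: 'o')
Last column: nur$pmrormmqlo
Original string S is at sorted index 3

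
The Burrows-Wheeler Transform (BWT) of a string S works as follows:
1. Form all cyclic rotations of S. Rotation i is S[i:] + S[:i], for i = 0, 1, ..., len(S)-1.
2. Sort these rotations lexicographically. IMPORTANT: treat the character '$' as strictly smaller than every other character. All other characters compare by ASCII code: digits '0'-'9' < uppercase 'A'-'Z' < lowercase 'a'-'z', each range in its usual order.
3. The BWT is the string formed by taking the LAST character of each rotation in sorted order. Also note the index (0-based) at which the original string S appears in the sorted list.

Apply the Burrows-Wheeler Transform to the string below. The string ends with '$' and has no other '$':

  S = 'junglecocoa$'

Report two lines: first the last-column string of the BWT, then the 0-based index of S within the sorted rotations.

Answer: aooeln$guccj
6

Derivation:
All 12 rotations (rotation i = S[i:]+S[:i]):
  rot[0] = junglecocoa$
  rot[1] = unglecocoa$j
  rot[2] = nglecocoa$ju
  rot[3] = glecocoa$jun
  rot[4] = lecocoa$jung
  rot[5] = ecocoa$jungl
  rot[6] = cocoa$jungle
  rot[7] = ocoa$junglec
  rot[8] = coa$jungleco
  rot[9] = oa$junglecoc
  rot[10] = a$junglecoco
  rot[11] = $junglecocoa
Sorted (with $ < everything):
  sorted[0] = $junglecocoa  (last char: 'a')
  sorted[1] = a$junglecoco  (last char: 'o')
  sorted[2] = coa$jungleco  (last char: 'o')
  sorted[3] = cocoa$jungle  (last char: 'e')
  sorted[4] = ecocoa$jungl  (last char: 'l')
  sorted[5] = glecocoa$jun  (last char: 'n')
  sorted[6] = junglecocoa$  (last char: '$')
  sorted[7] = lecocoa$jung  (last char: 'g')
  sorted[8] = nglecocoa$ju  (last char: 'u')
  sorted[9] = oa$junglecoc  (last char: 'c')
  sorted[10] = ocoa$junglec  (last char: 'c')
  sorted[11] = unglecocoa$j  (last char: 'j')
Last column: aooeln$guccj
Original string S is at sorted index 6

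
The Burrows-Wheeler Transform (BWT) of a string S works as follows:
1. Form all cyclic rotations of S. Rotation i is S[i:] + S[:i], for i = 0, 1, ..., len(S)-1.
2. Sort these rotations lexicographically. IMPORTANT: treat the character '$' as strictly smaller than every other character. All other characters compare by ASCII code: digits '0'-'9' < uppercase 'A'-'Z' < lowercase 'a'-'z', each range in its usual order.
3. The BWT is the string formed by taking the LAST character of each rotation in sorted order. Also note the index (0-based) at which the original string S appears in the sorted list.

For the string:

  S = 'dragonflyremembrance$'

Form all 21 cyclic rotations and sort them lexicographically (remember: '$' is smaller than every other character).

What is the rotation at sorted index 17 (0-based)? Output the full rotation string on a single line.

All 21 rotations (rotation i = S[i:]+S[:i]):
  rot[0] = dragonflyremembrance$
  rot[1] = ragonflyremembrance$d
  rot[2] = agonflyremembrance$dr
  rot[3] = gonflyremembrance$dra
  rot[4] = onflyremembrance$drag
  rot[5] = nflyremembrance$drago
  rot[6] = flyremembrance$dragon
  rot[7] = lyremembrance$dragonf
  rot[8] = yremembrance$dragonfl
  rot[9] = remembrance$dragonfly
  rot[10] = emembrance$dragonflyr
  rot[11] = membrance$dragonflyre
  rot[12] = embrance$dragonflyrem
  rot[13] = mbrance$dragonflyreme
  rot[14] = brance$dragonflyremem
  rot[15] = rance$dragonflyrememb
  rot[16] = ance$dragonflyremembr
  rot[17] = nce$dragonflyremembra
  rot[18] = ce$dragonflyremembran
  rot[19] = e$dragonflyremembranc
  rot[20] = $dragonflyremembrance
Sorted (with $ < everything):
  sorted[0] = $dragonflyremembrance
  sorted[1] = agonflyremembrance$dr
  sorted[2] = ance$dragonflyremembr
  sorted[3] = brance$dragonflyremem
  sorted[4] = ce$dragonflyremembran
  sorted[5] = dragonflyremembrance$
  sorted[6] = e$dragonflyremembranc
  sorted[7] = embrance$dragonflyrem
  sorted[8] = emembrance$dragonflyr
  sorted[9] = flyremembrance$dragon
  sorted[10] = gonflyremembrance$dra
  sorted[11] = lyremembrance$dragonf
  sorted[12] = mbrance$dragonflyreme
  sorted[13] = membrance$dragonflyre
  sorted[14] = nce$dragonflyremembra
  sorted[15] = nflyremembrance$drago
  sorted[16] = onflyremembrance$drag
  sorted[17] = ragonflyremembrance$d
  sorted[18] = rance$dragonflyrememb
  sorted[19] = remembrance$dragonfly
  sorted[20] = yremembrance$dragonfl
sorted[17] = ragonflyremembrance$d

Answer: ragonflyremembrance$d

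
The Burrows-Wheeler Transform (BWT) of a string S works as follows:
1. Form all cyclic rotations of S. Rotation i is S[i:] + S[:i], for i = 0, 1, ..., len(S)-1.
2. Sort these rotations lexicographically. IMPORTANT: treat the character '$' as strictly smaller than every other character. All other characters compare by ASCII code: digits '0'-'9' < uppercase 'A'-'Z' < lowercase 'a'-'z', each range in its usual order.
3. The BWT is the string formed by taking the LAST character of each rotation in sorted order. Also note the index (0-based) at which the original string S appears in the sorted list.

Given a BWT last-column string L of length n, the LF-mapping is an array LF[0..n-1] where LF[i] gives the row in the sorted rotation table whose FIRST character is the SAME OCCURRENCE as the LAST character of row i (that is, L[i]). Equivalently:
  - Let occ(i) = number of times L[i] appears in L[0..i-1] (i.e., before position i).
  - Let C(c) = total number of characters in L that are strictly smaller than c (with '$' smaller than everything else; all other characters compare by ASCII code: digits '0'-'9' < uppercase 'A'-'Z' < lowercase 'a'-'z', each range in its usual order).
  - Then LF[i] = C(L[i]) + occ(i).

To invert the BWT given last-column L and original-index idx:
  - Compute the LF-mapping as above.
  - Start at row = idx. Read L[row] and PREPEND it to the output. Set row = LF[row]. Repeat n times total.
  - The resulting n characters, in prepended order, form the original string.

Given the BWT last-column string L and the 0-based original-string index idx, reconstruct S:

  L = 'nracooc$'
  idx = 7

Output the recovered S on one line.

LF mapping: 4 7 1 2 5 6 3 0
Walk LF starting at row 7, prepending L[row]:
  step 1: row=7, L[7]='$', prepend. Next row=LF[7]=0
  step 2: row=0, L[0]='n', prepend. Next row=LF[0]=4
  step 3: row=4, L[4]='o', prepend. Next row=LF[4]=5
  step 4: row=5, L[5]='o', prepend. Next row=LF[5]=6
  step 5: row=6, L[6]='c', prepend. Next row=LF[6]=3
  step 6: row=3, L[3]='c', prepend. Next row=LF[3]=2
  step 7: row=2, L[2]='a', prepend. Next row=LF[2]=1
  step 8: row=1, L[1]='r', prepend. Next row=LF[1]=7
Reversed output: raccoon$

Answer: raccoon$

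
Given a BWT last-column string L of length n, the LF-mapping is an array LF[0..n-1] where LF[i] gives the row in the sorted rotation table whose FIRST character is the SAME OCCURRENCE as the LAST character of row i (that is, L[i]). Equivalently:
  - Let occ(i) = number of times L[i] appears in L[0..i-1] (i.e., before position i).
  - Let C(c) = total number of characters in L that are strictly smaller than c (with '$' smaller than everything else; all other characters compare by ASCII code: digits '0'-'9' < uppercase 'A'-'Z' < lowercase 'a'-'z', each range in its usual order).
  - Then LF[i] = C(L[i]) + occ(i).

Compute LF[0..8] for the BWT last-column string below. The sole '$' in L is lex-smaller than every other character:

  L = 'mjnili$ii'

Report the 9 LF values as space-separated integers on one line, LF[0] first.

Answer: 7 5 8 1 6 2 0 3 4

Derivation:
Char counts: '$':1, 'i':4, 'j':1, 'l':1, 'm':1, 'n':1
C (first-col start): C('$')=0, C('i')=1, C('j')=5, C('l')=6, C('m')=7, C('n')=8
L[0]='m': occ=0, LF[0]=C('m')+0=7+0=7
L[1]='j': occ=0, LF[1]=C('j')+0=5+0=5
L[2]='n': occ=0, LF[2]=C('n')+0=8+0=8
L[3]='i': occ=0, LF[3]=C('i')+0=1+0=1
L[4]='l': occ=0, LF[4]=C('l')+0=6+0=6
L[5]='i': occ=1, LF[5]=C('i')+1=1+1=2
L[6]='$': occ=0, LF[6]=C('$')+0=0+0=0
L[7]='i': occ=2, LF[7]=C('i')+2=1+2=3
L[8]='i': occ=3, LF[8]=C('i')+3=1+3=4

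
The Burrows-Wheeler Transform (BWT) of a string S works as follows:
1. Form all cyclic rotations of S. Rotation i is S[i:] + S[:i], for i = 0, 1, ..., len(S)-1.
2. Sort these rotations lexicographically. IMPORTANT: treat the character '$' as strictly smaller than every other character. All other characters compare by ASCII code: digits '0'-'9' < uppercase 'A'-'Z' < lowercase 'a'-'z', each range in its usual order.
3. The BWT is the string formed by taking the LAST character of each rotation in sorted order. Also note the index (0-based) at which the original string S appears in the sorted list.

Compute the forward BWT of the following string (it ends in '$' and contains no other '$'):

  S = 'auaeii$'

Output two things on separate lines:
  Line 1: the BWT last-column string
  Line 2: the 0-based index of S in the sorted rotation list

Answer: iu$aiea
2

Derivation:
All 7 rotations (rotation i = S[i:]+S[:i]):
  rot[0] = auaeii$
  rot[1] = uaeii$a
  rot[2] = aeii$au
  rot[3] = eii$aua
  rot[4] = ii$auae
  rot[5] = i$auaei
  rot[6] = $auaeii
Sorted (with $ < everything):
  sorted[0] = $auaeii  (last char: 'i')
  sorted[1] = aeii$au  (last char: 'u')
  sorted[2] = auaeii$  (last char: '$')
  sorted[3] = eii$aua  (last char: 'a')
  sorted[4] = i$auaei  (last char: 'i')
  sorted[5] = ii$auae  (last char: 'e')
  sorted[6] = uaeii$a  (last char: 'a')
Last column: iu$aiea
Original string S is at sorted index 2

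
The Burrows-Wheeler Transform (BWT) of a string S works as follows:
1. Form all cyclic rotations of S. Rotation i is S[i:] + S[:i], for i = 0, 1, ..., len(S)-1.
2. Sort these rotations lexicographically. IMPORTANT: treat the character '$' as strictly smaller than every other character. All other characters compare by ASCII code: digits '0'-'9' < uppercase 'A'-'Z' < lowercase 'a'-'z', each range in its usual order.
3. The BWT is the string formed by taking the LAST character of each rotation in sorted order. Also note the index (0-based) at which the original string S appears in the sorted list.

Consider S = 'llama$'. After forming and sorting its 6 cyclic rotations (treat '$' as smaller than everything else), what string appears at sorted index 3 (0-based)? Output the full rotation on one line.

All 6 rotations (rotation i = S[i:]+S[:i]):
  rot[0] = llama$
  rot[1] = lama$l
  rot[2] = ama$ll
  rot[3] = ma$lla
  rot[4] = a$llam
  rot[5] = $llama
Sorted (with $ < everything):
  sorted[0] = $llama
  sorted[1] = a$llam
  sorted[2] = ama$ll
  sorted[3] = lama$l
  sorted[4] = llama$
  sorted[5] = ma$lla
sorted[3] = lama$l

Answer: lama$l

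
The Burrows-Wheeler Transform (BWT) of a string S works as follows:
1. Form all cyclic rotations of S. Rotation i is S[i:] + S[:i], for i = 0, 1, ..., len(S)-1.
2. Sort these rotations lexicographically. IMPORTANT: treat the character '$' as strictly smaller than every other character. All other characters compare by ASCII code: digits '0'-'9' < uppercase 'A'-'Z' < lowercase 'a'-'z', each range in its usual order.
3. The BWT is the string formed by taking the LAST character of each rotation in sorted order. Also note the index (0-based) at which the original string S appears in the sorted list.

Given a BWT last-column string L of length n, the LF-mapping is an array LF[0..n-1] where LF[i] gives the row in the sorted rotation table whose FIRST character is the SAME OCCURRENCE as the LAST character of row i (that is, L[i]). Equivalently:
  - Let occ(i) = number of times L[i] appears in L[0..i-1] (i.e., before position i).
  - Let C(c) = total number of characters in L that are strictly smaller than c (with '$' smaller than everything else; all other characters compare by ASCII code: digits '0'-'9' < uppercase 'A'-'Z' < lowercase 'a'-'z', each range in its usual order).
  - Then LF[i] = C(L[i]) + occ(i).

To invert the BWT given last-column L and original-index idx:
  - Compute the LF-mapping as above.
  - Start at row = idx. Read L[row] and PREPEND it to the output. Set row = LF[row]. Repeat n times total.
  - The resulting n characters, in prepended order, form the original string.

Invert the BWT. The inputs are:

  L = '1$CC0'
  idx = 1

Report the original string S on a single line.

LF mapping: 2 0 3 4 1
Walk LF starting at row 1, prepending L[row]:
  step 1: row=1, L[1]='$', prepend. Next row=LF[1]=0
  step 2: row=0, L[0]='1', prepend. Next row=LF[0]=2
  step 3: row=2, L[2]='C', prepend. Next row=LF[2]=3
  step 4: row=3, L[3]='C', prepend. Next row=LF[3]=4
  step 5: row=4, L[4]='0', prepend. Next row=LF[4]=1
Reversed output: 0CC1$

Answer: 0CC1$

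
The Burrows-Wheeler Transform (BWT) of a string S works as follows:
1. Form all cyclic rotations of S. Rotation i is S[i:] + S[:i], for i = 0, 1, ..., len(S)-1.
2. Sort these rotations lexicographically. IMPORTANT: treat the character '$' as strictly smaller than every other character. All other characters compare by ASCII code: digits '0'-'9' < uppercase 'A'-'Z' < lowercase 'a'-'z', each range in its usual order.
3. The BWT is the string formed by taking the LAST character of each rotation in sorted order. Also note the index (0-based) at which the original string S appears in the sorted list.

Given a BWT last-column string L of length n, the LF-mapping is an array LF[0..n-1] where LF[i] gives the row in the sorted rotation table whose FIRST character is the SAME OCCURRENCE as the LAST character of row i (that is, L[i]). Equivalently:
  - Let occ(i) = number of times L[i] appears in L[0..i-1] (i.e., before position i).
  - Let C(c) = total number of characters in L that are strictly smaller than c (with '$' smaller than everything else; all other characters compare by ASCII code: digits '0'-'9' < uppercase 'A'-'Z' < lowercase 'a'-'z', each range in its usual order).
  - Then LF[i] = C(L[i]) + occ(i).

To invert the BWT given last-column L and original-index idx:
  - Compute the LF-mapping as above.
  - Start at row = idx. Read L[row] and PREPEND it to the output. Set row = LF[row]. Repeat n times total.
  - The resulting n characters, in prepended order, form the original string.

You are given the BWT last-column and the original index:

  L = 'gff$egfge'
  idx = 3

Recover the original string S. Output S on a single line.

LF mapping: 6 3 4 0 1 7 5 8 2
Walk LF starting at row 3, prepending L[row]:
  step 1: row=3, L[3]='$', prepend. Next row=LF[3]=0
  step 2: row=0, L[0]='g', prepend. Next row=LF[0]=6
  step 3: row=6, L[6]='f', prepend. Next row=LF[6]=5
  step 4: row=5, L[5]='g', prepend. Next row=LF[5]=7
  step 5: row=7, L[7]='g', prepend. Next row=LF[7]=8
  step 6: row=8, L[8]='e', prepend. Next row=LF[8]=2
  step 7: row=2, L[2]='f', prepend. Next row=LF[2]=4
  step 8: row=4, L[4]='e', prepend. Next row=LF[4]=1
  step 9: row=1, L[1]='f', prepend. Next row=LF[1]=3
Reversed output: fefeggfg$

Answer: fefeggfg$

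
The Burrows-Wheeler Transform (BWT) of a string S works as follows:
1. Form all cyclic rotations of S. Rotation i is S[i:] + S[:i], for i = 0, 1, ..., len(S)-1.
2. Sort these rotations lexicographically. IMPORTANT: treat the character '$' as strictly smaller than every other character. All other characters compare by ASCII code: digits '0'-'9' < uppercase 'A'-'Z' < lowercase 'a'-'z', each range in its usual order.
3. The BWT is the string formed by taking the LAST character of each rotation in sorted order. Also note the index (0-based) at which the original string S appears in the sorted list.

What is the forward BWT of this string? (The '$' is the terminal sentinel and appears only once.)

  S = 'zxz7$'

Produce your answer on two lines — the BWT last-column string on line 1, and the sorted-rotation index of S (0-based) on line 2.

Answer: 7zzx$
4

Derivation:
All 5 rotations (rotation i = S[i:]+S[:i]):
  rot[0] = zxz7$
  rot[1] = xz7$z
  rot[2] = z7$zx
  rot[3] = 7$zxz
  rot[4] = $zxz7
Sorted (with $ < everything):
  sorted[0] = $zxz7  (last char: '7')
  sorted[1] = 7$zxz  (last char: 'z')
  sorted[2] = xz7$z  (last char: 'z')
  sorted[3] = z7$zx  (last char: 'x')
  sorted[4] = zxz7$  (last char: '$')
Last column: 7zzx$
Original string S is at sorted index 4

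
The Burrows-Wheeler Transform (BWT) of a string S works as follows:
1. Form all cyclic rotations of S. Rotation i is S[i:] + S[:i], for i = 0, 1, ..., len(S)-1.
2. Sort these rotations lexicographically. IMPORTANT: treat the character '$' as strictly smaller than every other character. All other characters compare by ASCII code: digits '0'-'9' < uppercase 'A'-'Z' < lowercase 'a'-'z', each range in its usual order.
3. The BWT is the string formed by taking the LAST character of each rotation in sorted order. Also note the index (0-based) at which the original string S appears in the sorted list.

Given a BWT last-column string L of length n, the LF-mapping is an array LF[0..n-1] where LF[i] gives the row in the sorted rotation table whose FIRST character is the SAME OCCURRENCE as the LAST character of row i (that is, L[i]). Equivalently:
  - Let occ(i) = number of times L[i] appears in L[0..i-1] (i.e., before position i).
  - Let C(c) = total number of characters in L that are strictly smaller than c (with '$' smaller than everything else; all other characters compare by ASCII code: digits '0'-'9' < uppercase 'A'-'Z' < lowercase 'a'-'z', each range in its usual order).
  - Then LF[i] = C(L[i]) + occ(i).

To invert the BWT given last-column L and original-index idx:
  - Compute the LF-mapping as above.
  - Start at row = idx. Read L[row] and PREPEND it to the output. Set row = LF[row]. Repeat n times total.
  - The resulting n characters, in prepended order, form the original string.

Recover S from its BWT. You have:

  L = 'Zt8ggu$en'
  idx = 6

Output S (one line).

Answer: nugget8Z$

Derivation:
LF mapping: 2 7 1 4 5 8 0 3 6
Walk LF starting at row 6, prepending L[row]:
  step 1: row=6, L[6]='$', prepend. Next row=LF[6]=0
  step 2: row=0, L[0]='Z', prepend. Next row=LF[0]=2
  step 3: row=2, L[2]='8', prepend. Next row=LF[2]=1
  step 4: row=1, L[1]='t', prepend. Next row=LF[1]=7
  step 5: row=7, L[7]='e', prepend. Next row=LF[7]=3
  step 6: row=3, L[3]='g', prepend. Next row=LF[3]=4
  step 7: row=4, L[4]='g', prepend. Next row=LF[4]=5
  step 8: row=5, L[5]='u', prepend. Next row=LF[5]=8
  step 9: row=8, L[8]='n', prepend. Next row=LF[8]=6
Reversed output: nugget8Z$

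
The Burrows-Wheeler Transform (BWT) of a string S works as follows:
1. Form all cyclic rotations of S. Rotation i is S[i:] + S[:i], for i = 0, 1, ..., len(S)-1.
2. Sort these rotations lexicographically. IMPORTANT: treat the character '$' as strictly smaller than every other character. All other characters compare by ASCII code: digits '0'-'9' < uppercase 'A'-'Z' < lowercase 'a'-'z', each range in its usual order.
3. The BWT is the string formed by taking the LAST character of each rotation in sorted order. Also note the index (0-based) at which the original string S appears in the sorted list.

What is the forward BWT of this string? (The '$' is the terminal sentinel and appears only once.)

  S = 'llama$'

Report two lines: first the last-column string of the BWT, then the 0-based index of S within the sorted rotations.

All 6 rotations (rotation i = S[i:]+S[:i]):
  rot[0] = llama$
  rot[1] = lama$l
  rot[2] = ama$ll
  rot[3] = ma$lla
  rot[4] = a$llam
  rot[5] = $llama
Sorted (with $ < everything):
  sorted[0] = $llama  (last char: 'a')
  sorted[1] = a$llam  (last char: 'm')
  sorted[2] = ama$ll  (last char: 'l')
  sorted[3] = lama$l  (last char: 'l')
  sorted[4] = llama$  (last char: '$')
  sorted[5] = ma$lla  (last char: 'a')
Last column: amll$a
Original string S is at sorted index 4

Answer: amll$a
4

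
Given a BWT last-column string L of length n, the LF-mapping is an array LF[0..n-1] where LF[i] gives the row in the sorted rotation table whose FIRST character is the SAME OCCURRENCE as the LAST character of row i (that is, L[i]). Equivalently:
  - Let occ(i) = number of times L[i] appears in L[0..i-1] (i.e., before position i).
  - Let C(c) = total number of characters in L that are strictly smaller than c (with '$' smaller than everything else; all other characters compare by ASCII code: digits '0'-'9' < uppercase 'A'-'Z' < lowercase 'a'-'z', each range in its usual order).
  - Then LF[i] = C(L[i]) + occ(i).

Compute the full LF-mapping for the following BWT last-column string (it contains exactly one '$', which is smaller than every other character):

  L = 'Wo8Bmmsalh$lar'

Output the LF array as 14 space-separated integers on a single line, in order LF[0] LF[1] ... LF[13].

Char counts: '$':1, '8':1, 'B':1, 'W':1, 'a':2, 'h':1, 'l':2, 'm':2, 'o':1, 'r':1, 's':1
C (first-col start): C('$')=0, C('8')=1, C('B')=2, C('W')=3, C('a')=4, C('h')=6, C('l')=7, C('m')=9, C('o')=11, C('r')=12, C('s')=13
L[0]='W': occ=0, LF[0]=C('W')+0=3+0=3
L[1]='o': occ=0, LF[1]=C('o')+0=11+0=11
L[2]='8': occ=0, LF[2]=C('8')+0=1+0=1
L[3]='B': occ=0, LF[3]=C('B')+0=2+0=2
L[4]='m': occ=0, LF[4]=C('m')+0=9+0=9
L[5]='m': occ=1, LF[5]=C('m')+1=9+1=10
L[6]='s': occ=0, LF[6]=C('s')+0=13+0=13
L[7]='a': occ=0, LF[7]=C('a')+0=4+0=4
L[8]='l': occ=0, LF[8]=C('l')+0=7+0=7
L[9]='h': occ=0, LF[9]=C('h')+0=6+0=6
L[10]='$': occ=0, LF[10]=C('$')+0=0+0=0
L[11]='l': occ=1, LF[11]=C('l')+1=7+1=8
L[12]='a': occ=1, LF[12]=C('a')+1=4+1=5
L[13]='r': occ=0, LF[13]=C('r')+0=12+0=12

Answer: 3 11 1 2 9 10 13 4 7 6 0 8 5 12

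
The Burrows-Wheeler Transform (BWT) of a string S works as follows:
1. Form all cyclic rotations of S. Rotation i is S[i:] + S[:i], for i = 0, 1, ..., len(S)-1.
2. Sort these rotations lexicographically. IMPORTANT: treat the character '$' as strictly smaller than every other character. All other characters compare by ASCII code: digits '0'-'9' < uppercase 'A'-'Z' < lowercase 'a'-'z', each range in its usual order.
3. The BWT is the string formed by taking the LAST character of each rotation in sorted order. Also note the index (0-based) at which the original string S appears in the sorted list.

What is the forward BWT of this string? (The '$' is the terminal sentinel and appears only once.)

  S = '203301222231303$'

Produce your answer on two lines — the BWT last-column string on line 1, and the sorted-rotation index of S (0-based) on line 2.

Answer: 333203$122203120
6

Derivation:
All 16 rotations (rotation i = S[i:]+S[:i]):
  rot[0] = 203301222231303$
  rot[1] = 03301222231303$2
  rot[2] = 3301222231303$20
  rot[3] = 301222231303$203
  rot[4] = 01222231303$2033
  rot[5] = 1222231303$20330
  rot[6] = 222231303$203301
  rot[7] = 22231303$2033012
  rot[8] = 2231303$20330122
  rot[9] = 231303$203301222
  rot[10] = 31303$2033012222
  rot[11] = 1303$20330122223
  rot[12] = 303$203301222231
  rot[13] = 03$2033012222313
  rot[14] = 3$20330122223130
  rot[15] = $203301222231303
Sorted (with $ < everything):
  sorted[0] = $203301222231303  (last char: '3')
  sorted[1] = 01222231303$2033  (last char: '3')
  sorted[2] = 03$2033012222313  (last char: '3')
  sorted[3] = 03301222231303$2  (last char: '2')
  sorted[4] = 1222231303$20330  (last char: '0')
  sorted[5] = 1303$20330122223  (last char: '3')
  sorted[6] = 203301222231303$  (last char: '$')
  sorted[7] = 222231303$203301  (last char: '1')
  sorted[8] = 22231303$2033012  (last char: '2')
  sorted[9] = 2231303$20330122  (last char: '2')
  sorted[10] = 231303$203301222  (last char: '2')
  sorted[11] = 3$20330122223130  (last char: '0')
  sorted[12] = 301222231303$203  (last char: '3')
  sorted[13] = 303$203301222231  (last char: '1')
  sorted[14] = 31303$2033012222  (last char: '2')
  sorted[15] = 3301222231303$20  (last char: '0')
Last column: 333203$122203120
Original string S is at sorted index 6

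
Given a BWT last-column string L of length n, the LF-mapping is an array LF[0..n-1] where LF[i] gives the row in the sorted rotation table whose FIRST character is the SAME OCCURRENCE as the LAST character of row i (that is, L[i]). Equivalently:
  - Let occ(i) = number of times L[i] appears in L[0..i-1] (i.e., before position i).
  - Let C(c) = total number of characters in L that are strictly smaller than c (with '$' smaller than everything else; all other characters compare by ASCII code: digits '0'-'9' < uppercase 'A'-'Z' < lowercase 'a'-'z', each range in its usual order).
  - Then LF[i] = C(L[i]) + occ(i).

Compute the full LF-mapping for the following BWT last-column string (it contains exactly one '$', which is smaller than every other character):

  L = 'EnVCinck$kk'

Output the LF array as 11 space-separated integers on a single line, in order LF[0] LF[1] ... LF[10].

Answer: 2 9 3 1 5 10 4 6 0 7 8

Derivation:
Char counts: '$':1, 'C':1, 'E':1, 'V':1, 'c':1, 'i':1, 'k':3, 'n':2
C (first-col start): C('$')=0, C('C')=1, C('E')=2, C('V')=3, C('c')=4, C('i')=5, C('k')=6, C('n')=9
L[0]='E': occ=0, LF[0]=C('E')+0=2+0=2
L[1]='n': occ=0, LF[1]=C('n')+0=9+0=9
L[2]='V': occ=0, LF[2]=C('V')+0=3+0=3
L[3]='C': occ=0, LF[3]=C('C')+0=1+0=1
L[4]='i': occ=0, LF[4]=C('i')+0=5+0=5
L[5]='n': occ=1, LF[5]=C('n')+1=9+1=10
L[6]='c': occ=0, LF[6]=C('c')+0=4+0=4
L[7]='k': occ=0, LF[7]=C('k')+0=6+0=6
L[8]='$': occ=0, LF[8]=C('$')+0=0+0=0
L[9]='k': occ=1, LF[9]=C('k')+1=6+1=7
L[10]='k': occ=2, LF[10]=C('k')+2=6+2=8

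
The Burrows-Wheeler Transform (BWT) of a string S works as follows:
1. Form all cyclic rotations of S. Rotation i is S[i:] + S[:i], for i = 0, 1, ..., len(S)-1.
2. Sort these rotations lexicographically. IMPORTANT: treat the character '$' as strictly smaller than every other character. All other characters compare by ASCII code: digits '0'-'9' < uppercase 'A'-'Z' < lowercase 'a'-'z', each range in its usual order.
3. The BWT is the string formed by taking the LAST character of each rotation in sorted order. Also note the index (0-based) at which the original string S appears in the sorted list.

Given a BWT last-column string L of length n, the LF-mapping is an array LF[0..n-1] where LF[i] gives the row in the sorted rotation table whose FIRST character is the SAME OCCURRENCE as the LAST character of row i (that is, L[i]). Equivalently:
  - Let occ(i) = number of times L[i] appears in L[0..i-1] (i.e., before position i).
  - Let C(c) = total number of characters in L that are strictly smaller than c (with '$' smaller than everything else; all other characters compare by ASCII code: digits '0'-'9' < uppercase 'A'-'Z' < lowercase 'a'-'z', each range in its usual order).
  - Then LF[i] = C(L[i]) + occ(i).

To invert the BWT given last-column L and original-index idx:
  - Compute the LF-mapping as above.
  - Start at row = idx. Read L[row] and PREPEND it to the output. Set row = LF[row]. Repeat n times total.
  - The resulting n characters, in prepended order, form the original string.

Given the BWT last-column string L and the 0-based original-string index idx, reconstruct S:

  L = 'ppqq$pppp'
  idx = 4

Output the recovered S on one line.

LF mapping: 1 2 7 8 0 3 4 5 6
Walk LF starting at row 4, prepending L[row]:
  step 1: row=4, L[4]='$', prepend. Next row=LF[4]=0
  step 2: row=0, L[0]='p', prepend. Next row=LF[0]=1
  step 3: row=1, L[1]='p', prepend. Next row=LF[1]=2
  step 4: row=2, L[2]='q', prepend. Next row=LF[2]=7
  step 5: row=7, L[7]='p', prepend. Next row=LF[7]=5
  step 6: row=5, L[5]='p', prepend. Next row=LF[5]=3
  step 7: row=3, L[3]='q', prepend. Next row=LF[3]=8
  step 8: row=8, L[8]='p', prepend. Next row=LF[8]=6
  step 9: row=6, L[6]='p', prepend. Next row=LF[6]=4
Reversed output: ppqppqpp$

Answer: ppqppqpp$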